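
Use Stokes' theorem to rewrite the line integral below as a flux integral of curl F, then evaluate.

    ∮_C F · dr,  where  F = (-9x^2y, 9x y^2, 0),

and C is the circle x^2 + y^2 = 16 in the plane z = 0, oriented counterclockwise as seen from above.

Let S be the flat disk x^2 + y^2 ≤ 16 in the plane z = 0, with upward unit normal n̂ = ẑ. By Stokes' theorem,

    ∮_C F · dr = ∬_S (∇ × F) · n̂ dS = ∬_D (curl F)_z dA,

where D is the disk x^2 + y^2 ≤ 16.

Compute the curl of F = (-9x^2y, 9x y^2, 0):
    (∇ × F)_x = ∂F_z/∂y - ∂F_y/∂z = 0,
    (∇ × F)_y = ∂F_x/∂z - ∂F_z/∂x = 0,
    (∇ × F)_z = ∂F_y/∂x - ∂F_x/∂y = 9x^2 + 9y^2.

On z = 0, (curl F)_z = 9x^2 + 9y^2.

Convert to polar (x = r cos θ, y = r sin θ, dA = r dr dθ); the integrand becomes 9r^2, so

    ∬_D (curl F)_z dA = ∫_0^{2π} ∫_0^{4} (9r^2) · r dr dθ.

Inner (r from 0 to 4): 576.
Outer (θ from 0 to 2π): 1152π.

Therefore ∮_C F · dr = 1152π.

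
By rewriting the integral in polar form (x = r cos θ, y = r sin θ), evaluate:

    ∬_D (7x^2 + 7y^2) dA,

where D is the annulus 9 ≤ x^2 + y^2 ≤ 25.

The region D is 3 ≤ r ≤ 5, 0 ≤ θ ≤ 2π in polar coordinates, where x = r cos(θ), y = r sin(θ), and dA = r dr dθ.

Under the substitution, the integrand becomes 7r^2, so

    ∬_D (7x^2 + 7y^2) dA = ∫_{0}^{2π} ∫_{3}^{5} (7r^2) · r dr dθ.

Inner integral (in r): ∫_{3}^{5} (7r^2) · r dr = 952.

Outer integral (in θ): ∫_{0}^{2π} (952) dθ = 1904π.

Therefore ∬_D (7x^2 + 7y^2) dA = 1904π.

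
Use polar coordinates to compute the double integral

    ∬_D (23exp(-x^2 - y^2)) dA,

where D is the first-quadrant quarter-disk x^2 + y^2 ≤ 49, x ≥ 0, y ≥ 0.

The region D is 0 ≤ r ≤ 7, 0 ≤ θ ≤ π/2 in polar coordinates, where x = r cos(θ), y = r sin(θ), and dA = r dr dθ.

Under the substitution, the integrand becomes 23exp(-r^2), so

    ∬_D (23exp(-x^2 - y^2)) dA = ∫_{0}^{π/2} ∫_{0}^{7} (23exp(-r^2)) · r dr dθ.

Inner integral (in r): ∫_{0}^{7} (23exp(-r^2)) · r dr = 23/2 - 23exp(-49)/2.

Outer integral (in θ): ∫_{0}^{π/2} (23/2 - 23exp(-49)/2) dθ = -23π (1 - exp(49))exp(-49)/4.

Therefore ∬_D (23exp(-x^2 - y^2)) dA = -23π (1 - exp(49))exp(-49)/4.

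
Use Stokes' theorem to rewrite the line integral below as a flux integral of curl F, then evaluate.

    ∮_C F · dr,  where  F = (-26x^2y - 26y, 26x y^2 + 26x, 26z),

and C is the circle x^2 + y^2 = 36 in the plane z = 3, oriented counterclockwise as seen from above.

Let S be the flat disk x^2 + y^2 ≤ 36 in the plane z = 3, with upward unit normal n̂ = ẑ. By Stokes' theorem,

    ∮_C F · dr = ∬_S (∇ × F) · n̂ dS = ∬_D (curl F)_z dA,

where D is the disk x^2 + y^2 ≤ 36.

Compute the curl of F = (-26x^2y - 26y, 26x y^2 + 26x, 26z):
    (∇ × F)_x = ∂F_z/∂y - ∂F_y/∂z = 0,
    (∇ × F)_y = ∂F_x/∂z - ∂F_z/∂x = 0,
    (∇ × F)_z = ∂F_y/∂x - ∂F_x/∂y = 26x^2 + 26y^2 + 52.

On z = 3, (curl F)_z = 26x^2 + 26y^2 + 52.

Convert to polar (x = r cos θ, y = r sin θ, dA = r dr dθ); the integrand becomes 26r^2 + 52, so

    ∬_D (curl F)_z dA = ∫_0^{2π} ∫_0^{6} (26r^2 + 52) · r dr dθ.

Inner (r from 0 to 6): 9360.
Outer (θ from 0 to 2π): 18720π.

Therefore ∮_C F · dr = 18720π.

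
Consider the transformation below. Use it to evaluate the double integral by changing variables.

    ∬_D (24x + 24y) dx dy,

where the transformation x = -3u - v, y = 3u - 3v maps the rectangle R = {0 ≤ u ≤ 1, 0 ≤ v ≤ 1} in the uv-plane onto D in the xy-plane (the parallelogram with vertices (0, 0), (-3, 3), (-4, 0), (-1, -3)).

Compute the Jacobian determinant of (x, y) with respect to (u, v):

    ∂(x,y)/∂(u,v) = | -3  -1 | = (-3)(-3) - (-1)(3) = 12.
                   | 3  -3 |

Its absolute value is |J| = 12 (the area scaling factor).

Substituting x = -3u - v, y = 3u - 3v into the integrand,

    24x + 24y → -96v,

so the integral becomes

    ∬_R (-96v) · |J| du dv = ∫_0^1 ∫_0^1 (-1152v) dv du.

Inner (v): -576.
Outer (u): -576.

Therefore ∬_D (24x + 24y) dx dy = -576.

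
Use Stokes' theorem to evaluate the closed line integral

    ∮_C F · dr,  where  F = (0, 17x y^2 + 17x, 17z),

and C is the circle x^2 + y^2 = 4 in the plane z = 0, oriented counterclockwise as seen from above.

Let S be the flat disk x^2 + y^2 ≤ 4 in the plane z = 0, with upward unit normal n̂ = ẑ. By Stokes' theorem,

    ∮_C F · dr = ∬_S (∇ × F) · n̂ dS = ∬_D (curl F)_z dA,

where D is the disk x^2 + y^2 ≤ 4.

Compute the curl of F = (0, 17x y^2 + 17x, 17z):
    (∇ × F)_x = ∂F_z/∂y - ∂F_y/∂z = 0,
    (∇ × F)_y = ∂F_x/∂z - ∂F_z/∂x = 0,
    (∇ × F)_z = ∂F_y/∂x - ∂F_x/∂y = 17y^2 + 17.

On z = 0, (curl F)_z = 17y^2 + 17.

Convert to polar (x = r cos θ, y = r sin θ, dA = r dr dθ); the integrand becomes 17r^2sin(θ)^2 + 17, so

    ∬_D (curl F)_z dA = ∫_0^{2π} ∫_0^{2} (17r^2sin(θ)^2 + 17) · r dr dθ.

Inner (r from 0 to 2): 68 - 34cos(2θ).
Outer (θ from 0 to 2π): 136π.

Therefore ∮_C F · dr = 136π.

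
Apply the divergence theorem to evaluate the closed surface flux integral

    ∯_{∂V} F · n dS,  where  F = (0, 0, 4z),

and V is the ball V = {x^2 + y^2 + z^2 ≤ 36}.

By the divergence theorem,

    ∯_{∂V} F · n dS = ∭_V (∇ · F) dV.

Compute the divergence:
    ∇ · F = ∂F_x/∂x + ∂F_y/∂y + ∂F_z/∂z = 0 + 0 + 4 = 4.

In spherical coordinates, x = ρ sin(φ) cos(θ), y = ρ sin(φ) sin(θ), z = ρ cos(φ), dV = ρ^2 sin(φ) dρ dφ dθ, with 0 ≤ ρ ≤ 6, 0 ≤ φ ≤ π, 0 ≤ θ ≤ 2π.

The integrand, after substitution and multiplying by the volume element, becomes (4) · ρ^2 sin(φ), so

    ∭_V (∇·F) dV = ∫_0^{2π} ∫_0^{π} ∫_0^{6} (4) · ρ^2 sin(φ) dρ dφ dθ.

Inner (ρ from 0 to 6): 288sin(φ).
Middle (φ from 0 to π): 576.
Outer (θ from 0 to 2π): 1152π.

Therefore ∯_{∂V} F · n dS = 1152π.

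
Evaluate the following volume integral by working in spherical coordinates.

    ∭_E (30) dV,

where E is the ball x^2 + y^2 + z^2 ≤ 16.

In spherical coordinates, x = ρ sin(φ) cos(θ), y = ρ sin(φ) sin(θ), z = ρ cos(φ), and dV = ρ^2 sin(φ) dρ dφ dθ.

The integrand becomes 30, so

    ∭_E (30) dV = ∫_{0}^{2π} ∫_{0}^{π} ∫_{0}^{4} (30) · ρ^2 sin(φ) dρ dφ dθ.

Inner (ρ): 640sin(φ).
Middle (φ): 1280.
Outer (θ): 2560π.

Therefore the triple integral equals 2560π.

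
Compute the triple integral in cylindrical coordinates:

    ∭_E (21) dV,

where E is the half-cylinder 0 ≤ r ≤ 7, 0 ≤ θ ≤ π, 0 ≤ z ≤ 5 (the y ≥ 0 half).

In cylindrical coordinates, x = r cos(θ), y = r sin(θ), z = z, and dV = r dr dθ dz.

The integrand becomes 21, so

    ∭_E (21) dV = ∫_{0}^{π} ∫_{0}^{7} ∫_{0}^{5} (21) · r dz dr dθ.

Inner (z): 105r.
Middle (r from 0 to 7): 5145/2.
Outer (θ): 5145π/2.

Therefore the triple integral equals 5145π/2.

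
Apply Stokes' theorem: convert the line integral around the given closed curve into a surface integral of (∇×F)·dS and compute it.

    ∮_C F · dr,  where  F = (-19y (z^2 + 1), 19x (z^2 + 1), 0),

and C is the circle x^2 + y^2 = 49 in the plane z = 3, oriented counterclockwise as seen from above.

Let S be the flat disk x^2 + y^2 ≤ 49 in the plane z = 3, with upward unit normal n̂ = ẑ. By Stokes' theorem,

    ∮_C F · dr = ∬_S (∇ × F) · n̂ dS = ∬_D (curl F)_z dA,

where D is the disk x^2 + y^2 ≤ 49.

Compute the curl of F = (-19y (z^2 + 1), 19x (z^2 + 1), 0):
    (∇ × F)_x = ∂F_z/∂y - ∂F_y/∂z = -38x z,
    (∇ × F)_y = ∂F_x/∂z - ∂F_z/∂x = -38y z,
    (∇ × F)_z = ∂F_y/∂x - ∂F_x/∂y = 38z^2 + 38.

On z = 3, (curl F)_z = 380.

Convert to polar (x = r cos θ, y = r sin θ, dA = r dr dθ); the integrand becomes 380, so

    ∬_D (curl F)_z dA = ∫_0^{2π} ∫_0^{7} (380) · r dr dθ.

Inner (r from 0 to 7): 9310.
Outer (θ from 0 to 2π): 18620π.

Therefore ∮_C F · dr = 18620π.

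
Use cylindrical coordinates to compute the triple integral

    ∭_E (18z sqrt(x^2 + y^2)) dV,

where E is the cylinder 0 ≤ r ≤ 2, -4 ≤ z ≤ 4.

In cylindrical coordinates, x = r cos(θ), y = r sin(θ), z = z, and dV = r dr dθ dz.

The integrand becomes 18r z, so

    ∭_E (18z sqrt(x^2 + y^2)) dV = ∫_{0}^{2π} ∫_{0}^{2} ∫_{-4}^{4} (18r z) · r dz dr dθ.

Inner (z): 0.
Middle (r from 0 to 2): 0.
Outer (θ): 0.

Therefore the triple integral equals 0.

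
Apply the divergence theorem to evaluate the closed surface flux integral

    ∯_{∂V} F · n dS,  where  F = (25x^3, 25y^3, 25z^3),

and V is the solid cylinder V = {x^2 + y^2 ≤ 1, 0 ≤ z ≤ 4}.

By the divergence theorem,

    ∯_{∂V} F · n dS = ∭_V (∇ · F) dV.

Compute the divergence:
    ∇ · F = ∂F_x/∂x + ∂F_y/∂y + ∂F_z/∂z = 75x^2 + 75y^2 + 75z^2.

In cylindrical coordinates, x = r cos(θ), y = r sin(θ), z = z, dV = r dr dθ dz, with 0 ≤ r ≤ 1, 0 ≤ θ ≤ 2π, 0 ≤ z ≤ 4.

The integrand, after substitution and multiplying by the volume element, becomes (75r^2 + 75z^2) · r, so

    ∭_V (∇·F) dV = ∫_0^{2π} ∫_0^{1} ∫_0^{4} (75r^2 + 75z^2) · r dz dr dθ.

Inner (z from 0 to 4): 300r^3 + 1600r.
Middle (r from 0 to 1): 875.
Outer (θ from 0 to 2π): 1750π.

Therefore ∯_{∂V} F · n dS = 1750π.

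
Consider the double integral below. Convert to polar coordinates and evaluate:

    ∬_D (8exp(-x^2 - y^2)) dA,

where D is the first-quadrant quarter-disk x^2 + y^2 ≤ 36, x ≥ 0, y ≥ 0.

The region D is 0 ≤ r ≤ 6, 0 ≤ θ ≤ π/2 in polar coordinates, where x = r cos(θ), y = r sin(θ), and dA = r dr dθ.

Under the substitution, the integrand becomes 8exp(-r^2), so

    ∬_D (8exp(-x^2 - y^2)) dA = ∫_{0}^{π/2} ∫_{0}^{6} (8exp(-r^2)) · r dr dθ.

Inner integral (in r): ∫_{0}^{6} (8exp(-r^2)) · r dr = 4 - 4exp(-36).

Outer integral (in θ): ∫_{0}^{π/2} (4 - 4exp(-36)) dθ = -2π exp(-36) + 2π.

Therefore ∬_D (8exp(-x^2 - y^2)) dA = -2π exp(-36) + 2π.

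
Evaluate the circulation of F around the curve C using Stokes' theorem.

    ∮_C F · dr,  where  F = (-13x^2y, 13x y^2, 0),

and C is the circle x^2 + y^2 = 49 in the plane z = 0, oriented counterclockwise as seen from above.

Let S be the flat disk x^2 + y^2 ≤ 49 in the plane z = 0, with upward unit normal n̂ = ẑ. By Stokes' theorem,

    ∮_C F · dr = ∬_S (∇ × F) · n̂ dS = ∬_D (curl F)_z dA,

where D is the disk x^2 + y^2 ≤ 49.

Compute the curl of F = (-13x^2y, 13x y^2, 0):
    (∇ × F)_x = ∂F_z/∂y - ∂F_y/∂z = 0,
    (∇ × F)_y = ∂F_x/∂z - ∂F_z/∂x = 0,
    (∇ × F)_z = ∂F_y/∂x - ∂F_x/∂y = 13x^2 + 13y^2.

On z = 0, (curl F)_z = 13x^2 + 13y^2.

Convert to polar (x = r cos θ, y = r sin θ, dA = r dr dθ); the integrand becomes 13r^2, so

    ∬_D (curl F)_z dA = ∫_0^{2π} ∫_0^{7} (13r^2) · r dr dθ.

Inner (r from 0 to 7): 31213/4.
Outer (θ from 0 to 2π): 31213π/2.

Therefore ∮_C F · dr = 31213π/2.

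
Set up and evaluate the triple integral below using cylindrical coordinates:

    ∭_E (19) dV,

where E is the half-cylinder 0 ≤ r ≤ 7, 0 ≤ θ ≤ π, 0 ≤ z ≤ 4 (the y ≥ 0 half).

In cylindrical coordinates, x = r cos(θ), y = r sin(θ), z = z, and dV = r dr dθ dz.

The integrand becomes 19, so

    ∭_E (19) dV = ∫_{0}^{π} ∫_{0}^{7} ∫_{0}^{4} (19) · r dz dr dθ.

Inner (z): 76r.
Middle (r from 0 to 7): 1862.
Outer (θ): 1862π.

Therefore the triple integral equals 1862π.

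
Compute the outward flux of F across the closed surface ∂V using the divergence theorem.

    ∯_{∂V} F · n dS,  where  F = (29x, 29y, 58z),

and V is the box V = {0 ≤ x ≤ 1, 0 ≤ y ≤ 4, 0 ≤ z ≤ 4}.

By the divergence theorem,

    ∯_{∂V} F · n dS = ∭_V (∇ · F) dV.

Compute the divergence:
    ∇ · F = ∂F_x/∂x + ∂F_y/∂y + ∂F_z/∂z = 29 + 29 + 58 = 116.

V is a rectangular box, so dV = dx dy dz with 0 ≤ x ≤ 1, 0 ≤ y ≤ 4, 0 ≤ z ≤ 4.

Integrate (116) over V as an iterated integral:

    ∭_V (∇·F) dV = ∫_0^{1} ∫_0^{4} ∫_0^{4} (116) dz dy dx.

Inner (z from 0 to 4): 464.
Middle (y from 0 to 4): 1856.
Outer (x from 0 to 1): 1856.

Therefore ∯_{∂V} F · n dS = 1856.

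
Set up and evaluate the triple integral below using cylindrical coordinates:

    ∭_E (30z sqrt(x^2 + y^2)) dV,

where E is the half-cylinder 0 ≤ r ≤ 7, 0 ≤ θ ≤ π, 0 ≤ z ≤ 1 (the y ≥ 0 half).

In cylindrical coordinates, x = r cos(θ), y = r sin(θ), z = z, and dV = r dr dθ dz.

The integrand becomes 30r z, so

    ∭_E (30z sqrt(x^2 + y^2)) dV = ∫_{0}^{π} ∫_{0}^{7} ∫_{0}^{1} (30r z) · r dz dr dθ.

Inner (z): 15r^2.
Middle (r from 0 to 7): 1715.
Outer (θ): 1715π.

Therefore the triple integral equals 1715π.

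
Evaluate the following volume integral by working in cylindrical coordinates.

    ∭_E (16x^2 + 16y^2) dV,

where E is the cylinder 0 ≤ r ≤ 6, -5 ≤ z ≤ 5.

In cylindrical coordinates, x = r cos(θ), y = r sin(θ), z = z, and dV = r dr dθ dz.

The integrand becomes 16r^2, so

    ∭_E (16x^2 + 16y^2) dV = ∫_{0}^{2π} ∫_{0}^{6} ∫_{-5}^{5} (16r^2) · r dz dr dθ.

Inner (z): 160r^3.
Middle (r from 0 to 6): 51840.
Outer (θ): 103680π.

Therefore the triple integral equals 103680π.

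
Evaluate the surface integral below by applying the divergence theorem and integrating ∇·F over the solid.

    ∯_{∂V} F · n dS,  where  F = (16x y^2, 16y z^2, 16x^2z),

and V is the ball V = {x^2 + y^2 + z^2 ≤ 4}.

By the divergence theorem,

    ∯_{∂V} F · n dS = ∭_V (∇ · F) dV.

Compute the divergence:
    ∇ · F = ∂F_x/∂x + ∂F_y/∂y + ∂F_z/∂z = 16y^2 + 16z^2 + 16x^2 = 16x^2 + 16y^2 + 16z^2.

In spherical coordinates, x = ρ sin(φ) cos(θ), y = ρ sin(φ) sin(θ), z = ρ cos(φ), dV = ρ^2 sin(φ) dρ dφ dθ, with 0 ≤ ρ ≤ 2, 0 ≤ φ ≤ π, 0 ≤ θ ≤ 2π.

The integrand, after substitution and multiplying by the volume element, becomes (16ρ^2) · ρ^2 sin(φ), so

    ∭_V (∇·F) dV = ∫_0^{2π} ∫_0^{π} ∫_0^{2} (16ρ^2) · ρ^2 sin(φ) dρ dφ dθ.

Inner (ρ from 0 to 2): 512sin(φ)/5.
Middle (φ from 0 to π): 1024/5.
Outer (θ from 0 to 2π): 2048π/5.

Therefore ∯_{∂V} F · n dS = 2048π/5.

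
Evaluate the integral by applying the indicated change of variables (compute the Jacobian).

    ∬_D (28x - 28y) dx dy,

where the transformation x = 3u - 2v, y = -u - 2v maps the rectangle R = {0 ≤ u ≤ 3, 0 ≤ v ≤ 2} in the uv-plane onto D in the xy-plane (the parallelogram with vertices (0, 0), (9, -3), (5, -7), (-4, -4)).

Compute the Jacobian determinant of (x, y) with respect to (u, v):

    ∂(x,y)/∂(u,v) = | 3  -2 | = (3)(-2) - (-2)(-1) = -8.
                   | -1  -2 |

Its absolute value is |J| = 8 (the area scaling factor).

Substituting x = 3u - 2v, y = -u - 2v into the integrand,

    28x - 28y → 112u,

so the integral becomes

    ∬_R (112u) · |J| du dv = ∫_0^3 ∫_0^2 (896u) dv du.

Inner (v): 1792u.
Outer (u): 8064.

Therefore ∬_D (28x - 28y) dx dy = 8064.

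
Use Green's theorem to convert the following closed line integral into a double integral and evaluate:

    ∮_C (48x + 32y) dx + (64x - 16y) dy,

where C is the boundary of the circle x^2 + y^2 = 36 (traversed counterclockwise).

Green's theorem converts the closed line integral into a double integral over the enclosed region D:

    ∮_C P dx + Q dy = ∬_D (∂Q/∂x - ∂P/∂y) dA.

Here P = 48x + 32y, Q = 64x - 16y, so

    ∂Q/∂x = 64,    ∂P/∂y = 32,
    ∂Q/∂x - ∂P/∂y = 32.

D is the region x^2 + y^2 ≤ 36. Evaluating the double integral:

In polar coordinates (x = r cos θ, y = r sin θ, dA = r dr dθ) the integrand becomes 32, so

    ∬_D (32) dA = ∫_0^{2π} ∫_0^{6} (32) · r dr dθ.

Inner (r from 0 to 6): 576.
Outer (θ from 0 to 2π): 1152π.

Therefore ∮_C P dx + Q dy = 1152π.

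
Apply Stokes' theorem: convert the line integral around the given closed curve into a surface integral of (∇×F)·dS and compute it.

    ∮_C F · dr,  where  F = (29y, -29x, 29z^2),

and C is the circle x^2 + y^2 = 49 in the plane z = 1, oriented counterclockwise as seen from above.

Let S be the flat disk x^2 + y^2 ≤ 49 in the plane z = 1, with upward unit normal n̂ = ẑ. By Stokes' theorem,

    ∮_C F · dr = ∬_S (∇ × F) · n̂ dS = ∬_D (curl F)_z dA,

where D is the disk x^2 + y^2 ≤ 49.

Compute the curl of F = (29y, -29x, 29z^2):
    (∇ × F)_x = ∂F_z/∂y - ∂F_y/∂z = 0,
    (∇ × F)_y = ∂F_x/∂z - ∂F_z/∂x = 0,
    (∇ × F)_z = ∂F_y/∂x - ∂F_x/∂y = -58.

On z = 1, (curl F)_z = -58.

Convert to polar (x = r cos θ, y = r sin θ, dA = r dr dθ); the integrand becomes -58, so

    ∬_D (curl F)_z dA = ∫_0^{2π} ∫_0^{7} (-58) · r dr dθ.

Inner (r from 0 to 7): -1421.
Outer (θ from 0 to 2π): -2842π.

Therefore ∮_C F · dr = -2842π.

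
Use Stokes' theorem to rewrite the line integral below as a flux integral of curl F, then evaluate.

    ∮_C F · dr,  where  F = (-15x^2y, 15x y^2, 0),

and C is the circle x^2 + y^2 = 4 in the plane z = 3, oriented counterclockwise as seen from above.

Let S be the flat disk x^2 + y^2 ≤ 4 in the plane z = 3, with upward unit normal n̂ = ẑ. By Stokes' theorem,

    ∮_C F · dr = ∬_S (∇ × F) · n̂ dS = ∬_D (curl F)_z dA,

where D is the disk x^2 + y^2 ≤ 4.

Compute the curl of F = (-15x^2y, 15x y^2, 0):
    (∇ × F)_x = ∂F_z/∂y - ∂F_y/∂z = 0,
    (∇ × F)_y = ∂F_x/∂z - ∂F_z/∂x = 0,
    (∇ × F)_z = ∂F_y/∂x - ∂F_x/∂y = 15x^2 + 15y^2.

On z = 3, (curl F)_z = 15x^2 + 15y^2.

Convert to polar (x = r cos θ, y = r sin θ, dA = r dr dθ); the integrand becomes 15r^2, so

    ∬_D (curl F)_z dA = ∫_0^{2π} ∫_0^{2} (15r^2) · r dr dθ.

Inner (r from 0 to 2): 60.
Outer (θ from 0 to 2π): 120π.

Therefore ∮_C F · dr = 120π.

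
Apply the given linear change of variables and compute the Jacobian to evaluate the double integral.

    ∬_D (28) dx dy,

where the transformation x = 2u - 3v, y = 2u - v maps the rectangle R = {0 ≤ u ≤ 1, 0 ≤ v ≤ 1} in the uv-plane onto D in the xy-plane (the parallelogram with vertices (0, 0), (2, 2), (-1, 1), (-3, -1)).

Compute the Jacobian determinant of (x, y) with respect to (u, v):

    ∂(x,y)/∂(u,v) = | 2  -3 | = (2)(-1) - (-3)(2) = 4.
                   | 2  -1 |

Its absolute value is |J| = 4 (the area scaling factor).

Substituting x = 2u - 3v, y = 2u - v into the integrand,

    28 → 28,

so the integral becomes

    ∬_R (28) · |J| du dv = ∫_0^1 ∫_0^1 (112) dv du.

Inner (v): 112.
Outer (u): 112.

Therefore ∬_D (28) dx dy = 112.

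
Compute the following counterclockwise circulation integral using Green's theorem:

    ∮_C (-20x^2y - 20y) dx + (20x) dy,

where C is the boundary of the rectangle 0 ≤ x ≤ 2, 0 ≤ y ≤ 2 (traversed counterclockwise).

Green's theorem converts the closed line integral into a double integral over the enclosed region D:

    ∮_C P dx + Q dy = ∬_D (∂Q/∂x - ∂P/∂y) dA.

Here P = -20x^2y - 20y, Q = 20x, so

    ∂Q/∂x = 20,    ∂P/∂y = -20x^2 - 20,
    ∂Q/∂x - ∂P/∂y = 20x^2 + 40.

D is the region 0 ≤ x ≤ 2, 0 ≤ y ≤ 2. Evaluating the double integral:

    ∬_D (20x^2 + 40) dA = ∫_0^{2} ∫_0^{2} (20x^2 + 40) dy dx.

Inner (y from 0 to 2): 40x^2 + 80.
Outer (x from 0 to 2): 800/3.

Therefore ∮_C P dx + Q dy = 800/3.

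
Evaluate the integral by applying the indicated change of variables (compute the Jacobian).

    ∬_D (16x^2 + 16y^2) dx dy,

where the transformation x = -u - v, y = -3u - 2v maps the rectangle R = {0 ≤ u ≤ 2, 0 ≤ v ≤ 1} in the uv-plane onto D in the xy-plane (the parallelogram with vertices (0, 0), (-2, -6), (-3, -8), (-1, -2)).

Compute the Jacobian determinant of (x, y) with respect to (u, v):

    ∂(x,y)/∂(u,v) = | -1  -1 | = (-1)(-2) - (-1)(-3) = -1.
                   | -3  -2 |

Its absolute value is |J| = 1 (the area scaling factor).

Substituting x = -u - v, y = -3u - 2v into the integrand,

    16x^2 + 16y^2 → 160u^2 + 224u v + 80v^2,

so the integral becomes

    ∬_R (160u^2 + 224u v + 80v^2) · |J| du dv = ∫_0^2 ∫_0^1 (160u^2 + 224u v + 80v^2) dv du.

Inner (v): 160u^2 + 112u + 80/3.
Outer (u): 704.

Therefore ∬_D (16x^2 + 16y^2) dx dy = 704.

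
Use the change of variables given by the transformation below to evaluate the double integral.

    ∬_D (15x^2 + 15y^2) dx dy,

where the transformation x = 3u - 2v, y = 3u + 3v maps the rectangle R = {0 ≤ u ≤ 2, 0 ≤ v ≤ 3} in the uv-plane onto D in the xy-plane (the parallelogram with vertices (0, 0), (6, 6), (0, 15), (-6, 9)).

Compute the Jacobian determinant of (x, y) with respect to (u, v):

    ∂(x,y)/∂(u,v) = | 3  -2 | = (3)(3) - (-2)(3) = 15.
                   | 3  3 |

Its absolute value is |J| = 15 (the area scaling factor).

Substituting x = 3u - 2v, y = 3u + 3v into the integrand,

    15x^2 + 15y^2 → 270u^2 + 90u v + 195v^2,

so the integral becomes

    ∬_R (270u^2 + 90u v + 195v^2) · |J| du dv = ∫_0^2 ∫_0^3 (4050u^2 + 1350u v + 2925v^2) dv du.

Inner (v): 12150u^2 + 6075u + 26325.
Outer (u): 97200.

Therefore ∬_D (15x^2 + 15y^2) dx dy = 97200.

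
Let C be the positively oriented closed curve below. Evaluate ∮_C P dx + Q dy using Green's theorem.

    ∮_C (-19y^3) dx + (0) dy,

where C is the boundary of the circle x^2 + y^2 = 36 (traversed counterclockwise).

Green's theorem converts the closed line integral into a double integral over the enclosed region D:

    ∮_C P dx + Q dy = ∬_D (∂Q/∂x - ∂P/∂y) dA.

Here P = -19y^3, Q = 0, so

    ∂Q/∂x = 0,    ∂P/∂y = -57y^2,
    ∂Q/∂x - ∂P/∂y = 57y^2.

D is the region x^2 + y^2 ≤ 36. Evaluating the double integral:

In polar coordinates (x = r cos θ, y = r sin θ, dA = r dr dθ) the integrand becomes 57r^2sin(θ)^2, so

    ∬_D (57y^2) dA = ∫_0^{2π} ∫_0^{6} (57r^2sin(θ)^2) · r dr dθ.

Inner (r from 0 to 6): 18468sin(θ)^2.
Outer (θ from 0 to 2π): 18468π.

Therefore ∮_C P dx + Q dy = 18468π.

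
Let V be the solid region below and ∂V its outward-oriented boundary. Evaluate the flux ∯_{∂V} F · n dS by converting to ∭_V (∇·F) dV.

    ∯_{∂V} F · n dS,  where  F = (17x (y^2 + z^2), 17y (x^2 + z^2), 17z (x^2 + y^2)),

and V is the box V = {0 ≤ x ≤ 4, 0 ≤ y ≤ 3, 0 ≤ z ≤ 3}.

By the divergence theorem,

    ∯_{∂V} F · n dS = ∭_V (∇ · F) dV.

Compute the divergence:
    ∇ · F = ∂F_x/∂x + ∂F_y/∂y + ∂F_z/∂z = 17y^2 + 17z^2 + 17x^2 + 17z^2 + 17x^2 + 17y^2 = 34x^2 + 34y^2 + 34z^2.

V is a rectangular box, so dV = dx dy dz with 0 ≤ x ≤ 4, 0 ≤ y ≤ 3, 0 ≤ z ≤ 3.

Integrate (34x^2 + 34y^2 + 34z^2) over V as an iterated integral:

    ∭_V (∇·F) dV = ∫_0^{4} ∫_0^{3} ∫_0^{3} (34x^2 + 34y^2 + 34z^2) dz dy dx.

Inner (z from 0 to 3): 102x^2 + 102y^2 + 306.
Middle (y from 0 to 3): 306x^2 + 1836.
Outer (x from 0 to 4): 13872.

Therefore ∯_{∂V} F · n dS = 13872.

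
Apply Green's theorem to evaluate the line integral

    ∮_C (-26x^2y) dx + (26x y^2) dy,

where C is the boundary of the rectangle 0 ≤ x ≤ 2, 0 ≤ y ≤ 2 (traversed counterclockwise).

Green's theorem converts the closed line integral into a double integral over the enclosed region D:

    ∮_C P dx + Q dy = ∬_D (∂Q/∂x - ∂P/∂y) dA.

Here P = -26x^2y, Q = 26x y^2, so

    ∂Q/∂x = 26y^2,    ∂P/∂y = -26x^2,
    ∂Q/∂x - ∂P/∂y = 26x^2 + 26y^2.

D is the region 0 ≤ x ≤ 2, 0 ≤ y ≤ 2. Evaluating the double integral:

    ∬_D (26x^2 + 26y^2) dA = ∫_0^{2} ∫_0^{2} (26x^2 + 26y^2) dy dx.

Inner (y from 0 to 2): 52x^2 + 208/3.
Outer (x from 0 to 2): 832/3.

Therefore ∮_C P dx + Q dy = 832/3.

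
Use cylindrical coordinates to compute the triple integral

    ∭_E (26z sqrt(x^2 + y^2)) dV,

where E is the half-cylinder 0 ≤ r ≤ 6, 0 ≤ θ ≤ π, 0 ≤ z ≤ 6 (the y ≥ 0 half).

In cylindrical coordinates, x = r cos(θ), y = r sin(θ), z = z, and dV = r dr dθ dz.

The integrand becomes 26r z, so

    ∭_E (26z sqrt(x^2 + y^2)) dV = ∫_{0}^{π} ∫_{0}^{6} ∫_{0}^{6} (26r z) · r dz dr dθ.

Inner (z): 468r^2.
Middle (r from 0 to 6): 33696.
Outer (θ): 33696π.

Therefore the triple integral equals 33696π.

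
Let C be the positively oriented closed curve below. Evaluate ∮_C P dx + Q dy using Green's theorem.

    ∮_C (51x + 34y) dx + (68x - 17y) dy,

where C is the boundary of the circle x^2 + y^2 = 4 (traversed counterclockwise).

Green's theorem converts the closed line integral into a double integral over the enclosed region D:

    ∮_C P dx + Q dy = ∬_D (∂Q/∂x - ∂P/∂y) dA.

Here P = 51x + 34y, Q = 68x - 17y, so

    ∂Q/∂x = 68,    ∂P/∂y = 34,
    ∂Q/∂x - ∂P/∂y = 34.

D is the region x^2 + y^2 ≤ 4. Evaluating the double integral:

In polar coordinates (x = r cos θ, y = r sin θ, dA = r dr dθ) the integrand becomes 34, so

    ∬_D (34) dA = ∫_0^{2π} ∫_0^{2} (34) · r dr dθ.

Inner (r from 0 to 2): 68.
Outer (θ from 0 to 2π): 136π.

Therefore ∮_C P dx + Q dy = 136π.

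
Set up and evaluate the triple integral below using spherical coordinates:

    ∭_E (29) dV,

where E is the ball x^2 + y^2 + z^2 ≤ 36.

In spherical coordinates, x = ρ sin(φ) cos(θ), y = ρ sin(φ) sin(θ), z = ρ cos(φ), and dV = ρ^2 sin(φ) dρ dφ dθ.

The integrand becomes 29, so

    ∭_E (29) dV = ∫_{0}^{2π} ∫_{0}^{π} ∫_{0}^{6} (29) · ρ^2 sin(φ) dρ dφ dθ.

Inner (ρ): 2088sin(φ).
Middle (φ): 4176.
Outer (θ): 8352π.

Therefore the triple integral equals 8352π.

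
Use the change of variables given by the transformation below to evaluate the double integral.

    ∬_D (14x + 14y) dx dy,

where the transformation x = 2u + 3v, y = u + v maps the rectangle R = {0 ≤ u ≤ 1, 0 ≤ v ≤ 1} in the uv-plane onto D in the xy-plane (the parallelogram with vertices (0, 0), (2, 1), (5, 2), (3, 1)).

Compute the Jacobian determinant of (x, y) with respect to (u, v):

    ∂(x,y)/∂(u,v) = | 2  3 | = (2)(1) - (3)(1) = -1.
                   | 1  1 |

Its absolute value is |J| = 1 (the area scaling factor).

Substituting x = 2u + 3v, y = u + v into the integrand,

    14x + 14y → 42u + 56v,

so the integral becomes

    ∬_R (42u + 56v) · |J| du dv = ∫_0^1 ∫_0^1 (42u + 56v) dv du.

Inner (v): 42u + 28.
Outer (u): 49.

Therefore ∬_D (14x + 14y) dx dy = 49.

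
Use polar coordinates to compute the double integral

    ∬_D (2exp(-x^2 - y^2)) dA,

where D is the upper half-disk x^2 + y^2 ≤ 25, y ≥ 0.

The region D is 0 ≤ r ≤ 5, 0 ≤ θ ≤ π in polar coordinates, where x = r cos(θ), y = r sin(θ), and dA = r dr dθ.

Under the substitution, the integrand becomes 2exp(-r^2), so

    ∬_D (2exp(-x^2 - y^2)) dA = ∫_{0}^{π} ∫_{0}^{5} (2exp(-r^2)) · r dr dθ.

Inner integral (in r): ∫_{0}^{5} (2exp(-r^2)) · r dr = 1 - exp(-25).

Outer integral (in θ): ∫_{0}^{π} (1 - exp(-25)) dθ = -π exp(-25) + π.

Therefore ∬_D (2exp(-x^2 - y^2)) dA = -π exp(-25) + π.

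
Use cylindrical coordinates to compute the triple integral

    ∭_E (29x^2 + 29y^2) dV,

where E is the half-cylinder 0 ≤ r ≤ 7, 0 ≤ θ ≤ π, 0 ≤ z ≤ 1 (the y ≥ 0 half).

In cylindrical coordinates, x = r cos(θ), y = r sin(θ), z = z, and dV = r dr dθ dz.

The integrand becomes 29r^2, so

    ∭_E (29x^2 + 29y^2) dV = ∫_{0}^{π} ∫_{0}^{7} ∫_{0}^{1} (29r^2) · r dz dr dθ.

Inner (z): 29r^3.
Middle (r from 0 to 7): 69629/4.
Outer (θ): 69629π/4.

Therefore the triple integral equals 69629π/4.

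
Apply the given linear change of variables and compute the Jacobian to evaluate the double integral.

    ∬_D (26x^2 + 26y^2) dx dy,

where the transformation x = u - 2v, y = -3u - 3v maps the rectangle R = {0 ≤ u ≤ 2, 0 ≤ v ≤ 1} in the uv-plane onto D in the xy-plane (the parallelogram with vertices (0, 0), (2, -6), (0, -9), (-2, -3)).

Compute the Jacobian determinant of (x, y) with respect to (u, v):

    ∂(x,y)/∂(u,v) = | 1  -2 | = (1)(-3) - (-2)(-3) = -9.
                   | -3  -3 |

Its absolute value is |J| = 9 (the area scaling factor).

Substituting x = u - 2v, y = -3u - 3v into the integrand,

    26x^2 + 26y^2 → 260u^2 + 364u v + 338v^2,

so the integral becomes

    ∬_R (260u^2 + 364u v + 338v^2) · |J| du dv = ∫_0^2 ∫_0^1 (2340u^2 + 3276u v + 3042v^2) dv du.

Inner (v): 2340u^2 + 1638u + 1014.
Outer (u): 11544.

Therefore ∬_D (26x^2 + 26y^2) dx dy = 11544.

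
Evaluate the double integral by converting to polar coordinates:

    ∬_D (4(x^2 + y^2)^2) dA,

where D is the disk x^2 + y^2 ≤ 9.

The region D is 0 ≤ r ≤ 3, 0 ≤ θ ≤ 2π in polar coordinates, where x = r cos(θ), y = r sin(θ), and dA = r dr dθ.

Under the substitution, the integrand becomes 4r^4, so

    ∬_D (4(x^2 + y^2)^2) dA = ∫_{0}^{2π} ∫_{0}^{3} (4r^4) · r dr dθ.

Inner integral (in r): ∫_{0}^{3} (4r^4) · r dr = 486.

Outer integral (in θ): ∫_{0}^{2π} (486) dθ = 972π.

Therefore ∬_D (4(x^2 + y^2)^2) dA = 972π.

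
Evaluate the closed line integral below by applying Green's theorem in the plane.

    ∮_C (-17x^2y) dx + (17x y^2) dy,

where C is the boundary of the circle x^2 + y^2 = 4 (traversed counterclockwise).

Green's theorem converts the closed line integral into a double integral over the enclosed region D:

    ∮_C P dx + Q dy = ∬_D (∂Q/∂x - ∂P/∂y) dA.

Here P = -17x^2y, Q = 17x y^2, so

    ∂Q/∂x = 17y^2,    ∂P/∂y = -17x^2,
    ∂Q/∂x - ∂P/∂y = 17x^2 + 17y^2.

D is the region x^2 + y^2 ≤ 4. Evaluating the double integral:

In polar coordinates (x = r cos θ, y = r sin θ, dA = r dr dθ) the integrand becomes 17r^2, so

    ∬_D (17x^2 + 17y^2) dA = ∫_0^{2π} ∫_0^{2} (17r^2) · r dr dθ.

Inner (r from 0 to 2): 68.
Outer (θ from 0 to 2π): 136π.

Therefore ∮_C P dx + Q dy = 136π.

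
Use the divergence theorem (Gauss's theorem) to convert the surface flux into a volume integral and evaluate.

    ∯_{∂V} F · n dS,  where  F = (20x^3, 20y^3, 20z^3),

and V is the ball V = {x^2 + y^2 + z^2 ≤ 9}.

By the divergence theorem,

    ∯_{∂V} F · n dS = ∭_V (∇ · F) dV.

Compute the divergence:
    ∇ · F = ∂F_x/∂x + ∂F_y/∂y + ∂F_z/∂z = 60x^2 + 60y^2 + 60z^2.

In spherical coordinates, x = ρ sin(φ) cos(θ), y = ρ sin(φ) sin(θ), z = ρ cos(φ), dV = ρ^2 sin(φ) dρ dφ dθ, with 0 ≤ ρ ≤ 3, 0 ≤ φ ≤ π, 0 ≤ θ ≤ 2π.

The integrand, after substitution and multiplying by the volume element, becomes (60ρ^2) · ρ^2 sin(φ), so

    ∭_V (∇·F) dV = ∫_0^{2π} ∫_0^{π} ∫_0^{3} (60ρ^2) · ρ^2 sin(φ) dρ dφ dθ.

Inner (ρ from 0 to 3): 2916sin(φ).
Middle (φ from 0 to π): 5832.
Outer (θ from 0 to 2π): 11664π.

Therefore ∯_{∂V} F · n dS = 11664π.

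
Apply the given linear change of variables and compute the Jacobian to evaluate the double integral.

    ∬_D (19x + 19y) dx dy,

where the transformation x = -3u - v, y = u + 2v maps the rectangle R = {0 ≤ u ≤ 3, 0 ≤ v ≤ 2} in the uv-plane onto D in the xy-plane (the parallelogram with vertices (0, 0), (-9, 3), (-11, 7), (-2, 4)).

Compute the Jacobian determinant of (x, y) with respect to (u, v):

    ∂(x,y)/∂(u,v) = | -3  -1 | = (-3)(2) - (-1)(1) = -5.
                   | 1  2 |

Its absolute value is |J| = 5 (the area scaling factor).

Substituting x = -3u - v, y = u + 2v into the integrand,

    19x + 19y → -38u + 19v,

so the integral becomes

    ∬_R (-38u + 19v) · |J| du dv = ∫_0^3 ∫_0^2 (-190u + 95v) dv du.

Inner (v): 190 - 380u.
Outer (u): -1140.

Therefore ∬_D (19x + 19y) dx dy = -1140.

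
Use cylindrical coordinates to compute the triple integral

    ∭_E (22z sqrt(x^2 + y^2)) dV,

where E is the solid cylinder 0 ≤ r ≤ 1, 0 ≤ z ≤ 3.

In cylindrical coordinates, x = r cos(θ), y = r sin(θ), z = z, and dV = r dr dθ dz.

The integrand becomes 22r z, so

    ∭_E (22z sqrt(x^2 + y^2)) dV = ∫_{0}^{2π} ∫_{0}^{1} ∫_{0}^{3} (22r z) · r dz dr dθ.

Inner (z): 99r^2.
Middle (r from 0 to 1): 33.
Outer (θ): 66π.

Therefore the triple integral equals 66π.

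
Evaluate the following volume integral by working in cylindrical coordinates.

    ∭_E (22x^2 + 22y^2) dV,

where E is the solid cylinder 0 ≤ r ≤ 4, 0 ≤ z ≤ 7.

In cylindrical coordinates, x = r cos(θ), y = r sin(θ), z = z, and dV = r dr dθ dz.

The integrand becomes 22r^2, so

    ∭_E (22x^2 + 22y^2) dV = ∫_{0}^{2π} ∫_{0}^{4} ∫_{0}^{7} (22r^2) · r dz dr dθ.

Inner (z): 154r^3.
Middle (r from 0 to 4): 9856.
Outer (θ): 19712π.

Therefore the triple integral equals 19712π.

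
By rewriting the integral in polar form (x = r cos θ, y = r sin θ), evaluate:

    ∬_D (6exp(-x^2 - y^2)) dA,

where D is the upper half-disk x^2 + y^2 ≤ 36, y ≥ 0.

The region D is 0 ≤ r ≤ 6, 0 ≤ θ ≤ π in polar coordinates, where x = r cos(θ), y = r sin(θ), and dA = r dr dθ.

Under the substitution, the integrand becomes 6exp(-r^2), so

    ∬_D (6exp(-x^2 - y^2)) dA = ∫_{0}^{π} ∫_{0}^{6} (6exp(-r^2)) · r dr dθ.

Inner integral (in r): ∫_{0}^{6} (6exp(-r^2)) · r dr = 3 - 3exp(-36).

Outer integral (in θ): ∫_{0}^{π} (3 - 3exp(-36)) dθ = -3π exp(-36) + 3π.

Therefore ∬_D (6exp(-x^2 - y^2)) dA = -3π exp(-36) + 3π.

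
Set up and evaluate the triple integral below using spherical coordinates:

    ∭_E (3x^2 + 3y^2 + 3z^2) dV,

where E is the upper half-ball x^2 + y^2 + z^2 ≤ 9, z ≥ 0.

In spherical coordinates, x = ρ sin(φ) cos(θ), y = ρ sin(φ) sin(θ), z = ρ cos(φ), and dV = ρ^2 sin(φ) dρ dφ dθ.

The integrand becomes 3ρ^2, so

    ∭_E (3x^2 + 3y^2 + 3z^2) dV = ∫_{0}^{2π} ∫_{0}^{π/2} ∫_{0}^{3} (3ρ^2) · ρ^2 sin(φ) dρ dφ dθ.

Inner (ρ): 729sin(φ)/5.
Middle (φ): 729/5.
Outer (θ): 1458π/5.

Therefore the triple integral equals 1458π/5.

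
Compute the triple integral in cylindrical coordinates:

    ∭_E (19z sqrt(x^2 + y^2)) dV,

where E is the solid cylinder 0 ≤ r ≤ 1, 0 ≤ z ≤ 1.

In cylindrical coordinates, x = r cos(θ), y = r sin(θ), z = z, and dV = r dr dθ dz.

The integrand becomes 19r z, so

    ∭_E (19z sqrt(x^2 + y^2)) dV = ∫_{0}^{2π} ∫_{0}^{1} ∫_{0}^{1} (19r z) · r dz dr dθ.

Inner (z): 19r^2/2.
Middle (r from 0 to 1): 19/6.
Outer (θ): 19π/3.

Therefore the triple integral equals 19π/3.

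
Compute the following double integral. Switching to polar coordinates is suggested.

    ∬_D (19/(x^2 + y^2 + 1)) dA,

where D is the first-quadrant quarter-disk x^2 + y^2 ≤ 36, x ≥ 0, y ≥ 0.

The region D is 0 ≤ r ≤ 6, 0 ≤ θ ≤ π/2 in polar coordinates, where x = r cos(θ), y = r sin(θ), and dA = r dr dθ.

Under the substitution, the integrand becomes 19/(r^2 + 1), so

    ∬_D (19/(x^2 + y^2 + 1)) dA = ∫_{0}^{π/2} ∫_{0}^{6} (19/(r^2 + 1)) · r dr dθ.

Inner integral (in r): ∫_{0}^{6} (19/(r^2 + 1)) · r dr = 19log(37)/2.

Outer integral (in θ): ∫_{0}^{π/2} (19log(37)/2) dθ = 19π log(37)/4.

Therefore ∬_D (19/(x^2 + y^2 + 1)) dA = 19π log(37)/4.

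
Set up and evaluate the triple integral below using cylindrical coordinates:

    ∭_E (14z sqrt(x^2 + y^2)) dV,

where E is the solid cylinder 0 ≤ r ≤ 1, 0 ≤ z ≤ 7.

In cylindrical coordinates, x = r cos(θ), y = r sin(θ), z = z, and dV = r dr dθ dz.

The integrand becomes 14r z, so

    ∭_E (14z sqrt(x^2 + y^2)) dV = ∫_{0}^{2π} ∫_{0}^{1} ∫_{0}^{7} (14r z) · r dz dr dθ.

Inner (z): 343r^2.
Middle (r from 0 to 1): 343/3.
Outer (θ): 686π/3.

Therefore the triple integral equals 686π/3.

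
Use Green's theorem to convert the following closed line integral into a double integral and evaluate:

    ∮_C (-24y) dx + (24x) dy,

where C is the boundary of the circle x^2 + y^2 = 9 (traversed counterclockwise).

Green's theorem converts the closed line integral into a double integral over the enclosed region D:

    ∮_C P dx + Q dy = ∬_D (∂Q/∂x - ∂P/∂y) dA.

Here P = -24y, Q = 24x, so

    ∂Q/∂x = 24,    ∂P/∂y = -24,
    ∂Q/∂x - ∂P/∂y = 48.

D is the region x^2 + y^2 ≤ 9. Evaluating the double integral:

In polar coordinates (x = r cos θ, y = r sin θ, dA = r dr dθ) the integrand becomes 48, so

    ∬_D (48) dA = ∫_0^{2π} ∫_0^{3} (48) · r dr dθ.

Inner (r from 0 to 3): 216.
Outer (θ from 0 to 2π): 432π.

Therefore ∮_C P dx + Q dy = 432π.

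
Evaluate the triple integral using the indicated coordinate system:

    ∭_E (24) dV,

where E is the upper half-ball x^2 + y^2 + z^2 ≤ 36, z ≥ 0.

In spherical coordinates, x = ρ sin(φ) cos(θ), y = ρ sin(φ) sin(θ), z = ρ cos(φ), and dV = ρ^2 sin(φ) dρ dφ dθ.

The integrand becomes 24, so

    ∭_E (24) dV = ∫_{0}^{2π} ∫_{0}^{π/2} ∫_{0}^{6} (24) · ρ^2 sin(φ) dρ dφ dθ.

Inner (ρ): 1728sin(φ).
Middle (φ): 1728.
Outer (θ): 3456π.

Therefore the triple integral equals 3456π.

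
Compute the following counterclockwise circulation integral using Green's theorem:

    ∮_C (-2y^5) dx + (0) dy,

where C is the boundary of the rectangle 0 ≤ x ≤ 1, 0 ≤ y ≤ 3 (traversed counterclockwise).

Green's theorem converts the closed line integral into a double integral over the enclosed region D:

    ∮_C P dx + Q dy = ∬_D (∂Q/∂x - ∂P/∂y) dA.

Here P = -2y^5, Q = 0, so

    ∂Q/∂x = 0,    ∂P/∂y = -10y^4,
    ∂Q/∂x - ∂P/∂y = 10y^4.

D is the region 0 ≤ x ≤ 1, 0 ≤ y ≤ 3. Evaluating the double integral:

    ∬_D (10y^4) dA = ∫_0^{1} ∫_0^{3} (10y^4) dy dx.

Inner (y from 0 to 3): 486.
Outer (x from 0 to 1): 486.

Therefore ∮_C P dx + Q dy = 486.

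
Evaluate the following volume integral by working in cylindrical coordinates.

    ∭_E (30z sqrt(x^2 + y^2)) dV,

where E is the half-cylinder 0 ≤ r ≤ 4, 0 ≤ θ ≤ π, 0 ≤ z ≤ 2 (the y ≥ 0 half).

In cylindrical coordinates, x = r cos(θ), y = r sin(θ), z = z, and dV = r dr dθ dz.

The integrand becomes 30r z, so

    ∭_E (30z sqrt(x^2 + y^2)) dV = ∫_{0}^{π} ∫_{0}^{4} ∫_{0}^{2} (30r z) · r dz dr dθ.

Inner (z): 60r^2.
Middle (r from 0 to 4): 1280.
Outer (θ): 1280π.

Therefore the triple integral equals 1280π.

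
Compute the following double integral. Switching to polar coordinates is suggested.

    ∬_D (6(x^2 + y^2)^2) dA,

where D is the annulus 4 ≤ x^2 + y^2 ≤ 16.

The region D is 2 ≤ r ≤ 4, 0 ≤ θ ≤ 2π in polar coordinates, where x = r cos(θ), y = r sin(θ), and dA = r dr dθ.

Under the substitution, the integrand becomes 6r^4, so

    ∬_D (6(x^2 + y^2)^2) dA = ∫_{0}^{2π} ∫_{2}^{4} (6r^4) · r dr dθ.

Inner integral (in r): ∫_{2}^{4} (6r^4) · r dr = 4032.

Outer integral (in θ): ∫_{0}^{2π} (4032) dθ = 8064π.

Therefore ∬_D (6(x^2 + y^2)^2) dA = 8064π.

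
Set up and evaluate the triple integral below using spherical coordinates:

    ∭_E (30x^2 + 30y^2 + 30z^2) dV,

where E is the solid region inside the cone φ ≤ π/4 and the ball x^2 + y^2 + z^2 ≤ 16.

In spherical coordinates, x = ρ sin(φ) cos(θ), y = ρ sin(φ) sin(θ), z = ρ cos(φ), and dV = ρ^2 sin(φ) dρ dφ dθ.

The integrand becomes 30ρ^2, so

    ∭_E (30x^2 + 30y^2 + 30z^2) dV = ∫_{0}^{2π} ∫_{0}^{π/4} ∫_{0}^{4} (30ρ^2) · ρ^2 sin(φ) dρ dφ dθ.

Inner (ρ): 6144sin(φ).
Middle (φ): 6144 - 3072sqrt(2).
Outer (θ): 6144π (2 - sqrt(2)).

Therefore the triple integral equals 6144π (2 - sqrt(2)).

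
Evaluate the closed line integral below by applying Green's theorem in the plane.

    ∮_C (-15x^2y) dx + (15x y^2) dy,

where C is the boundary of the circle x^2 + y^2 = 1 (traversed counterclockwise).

Green's theorem converts the closed line integral into a double integral over the enclosed region D:

    ∮_C P dx + Q dy = ∬_D (∂Q/∂x - ∂P/∂y) dA.

Here P = -15x^2y, Q = 15x y^2, so

    ∂Q/∂x = 15y^2,    ∂P/∂y = -15x^2,
    ∂Q/∂x - ∂P/∂y = 15x^2 + 15y^2.

D is the region x^2 + y^2 ≤ 1. Evaluating the double integral:

In polar coordinates (x = r cos θ, y = r sin θ, dA = r dr dθ) the integrand becomes 15r^2, so

    ∬_D (15x^2 + 15y^2) dA = ∫_0^{2π} ∫_0^{1} (15r^2) · r dr dθ.

Inner (r from 0 to 1): 15/4.
Outer (θ from 0 to 2π): 15π/2.

Therefore ∮_C P dx + Q dy = 15π/2.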